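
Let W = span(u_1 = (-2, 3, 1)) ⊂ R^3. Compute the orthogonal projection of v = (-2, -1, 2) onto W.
proj_W(v) = (-3/7, 9/14, 3/14)

Set up U = [u_1 | ... | u_1] ∈ R^(3×1). The projector onto W = col(U) is P = U (U^T U)^(-1) U^T.
Compute U^T U =
  [14],
and U^T v = (3).
Solve U^T U · c = U^T v for the coefficients: c = (3/14). The projection is proj_W(v) = U c.
Check: (v - proj_W(v)) · u_1 = 0  (should be 0).
Result: proj_W(v) = (-3/7, 9/14, 3/14).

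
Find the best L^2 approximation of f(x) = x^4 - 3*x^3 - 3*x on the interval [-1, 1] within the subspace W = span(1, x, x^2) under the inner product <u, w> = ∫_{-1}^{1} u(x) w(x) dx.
g(x) = 6*x^2/7 - 24*x/5 - 3/35

The best approximation g ∈ W is the orthogonal projection of f onto W. Writing g = a_0 + a_1 x + a_2 x^2, the coefficients solve the normal equations G · a = b where
  G_{ij} = <φ_i, φ_j> and b_i = <f, φ_i>, with φ_0 = 1, φ_1 = x, φ_2 = x^2.
G =
  [2, 0, 2/3]
  [0, 2/3, 0]
  [2/3, 0, 2/5],
b = (2/5, -16/5, 2/7).
Solving gives a_0 = -3/35, a_1 = -24/5, a_2 = 6/7, so
  g(x) = 6*x^2/7 - 24*x/5 - 3/35.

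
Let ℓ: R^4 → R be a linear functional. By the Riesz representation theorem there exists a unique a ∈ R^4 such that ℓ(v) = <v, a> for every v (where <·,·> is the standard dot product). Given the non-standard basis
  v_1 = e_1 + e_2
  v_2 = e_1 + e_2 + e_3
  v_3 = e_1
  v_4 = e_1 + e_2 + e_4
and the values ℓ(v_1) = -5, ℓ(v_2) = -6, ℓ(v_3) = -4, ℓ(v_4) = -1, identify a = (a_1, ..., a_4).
a = (-4, -1, -1, 4)

Write a = (a_1, ..., a_4) in the standard basis. For each basis vector v_i, ℓ(v_i) = <v_i, a> is a linear equation in the a_j's. Collect the n equations into a matrix system V a = ℓ, where row i of V is v_i (expressed in the standard basis). Since V is invertible (lower-triangular with 1s on the diagonal, up to permutation), solve by back-substitution:
  V =
[[1, 1, 0, 0],
 [1, 1, 1, 0],
 [1, 0, 0, 0],
 [1, 1, 0, 1]]
  V a = (-5, -6, -4, -1)
Solving gives a = (-4, -1, -1, 4).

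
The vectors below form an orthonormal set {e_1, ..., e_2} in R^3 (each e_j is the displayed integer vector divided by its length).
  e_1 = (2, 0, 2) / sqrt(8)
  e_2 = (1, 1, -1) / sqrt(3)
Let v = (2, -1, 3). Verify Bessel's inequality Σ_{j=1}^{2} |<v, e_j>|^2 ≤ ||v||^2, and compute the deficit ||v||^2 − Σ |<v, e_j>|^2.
Σ |<v, e_j>|^2 = 83/6; ||v||^2 = 14; deficit = 1/6

Write each e_j = u_j / sqrt(<u_j, u_j>) where u_j is the displayed integer vector. Then <v, e_j> = <v, u_j> / sqrt(<u_j, u_j>), so |<v, e_j>|^2 = <v, u_j>^2 / <u_j, u_j>.
Coefficients: <v, e_1> = 10/sqrt(8), <v, e_2> = -2/sqrt(3).
Square and sum: Σ |<v, e_j>|^2 = 83/6.
Compute ||v||^2 = v·v = 14.
Deficit = 14 − 83/6 = 1/6 ≥ 0, confirming Bessel's inequality. (The deficit equals ||v − Σ <v,e_j> e_j||^2, the squared distance from v to span{e_j}.)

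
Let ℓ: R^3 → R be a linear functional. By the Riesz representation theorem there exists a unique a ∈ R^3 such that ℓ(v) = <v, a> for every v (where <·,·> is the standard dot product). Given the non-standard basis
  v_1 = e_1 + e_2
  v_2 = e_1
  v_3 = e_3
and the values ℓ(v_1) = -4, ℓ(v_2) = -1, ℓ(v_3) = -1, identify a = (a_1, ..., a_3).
a = (-1, -3, -1)

Write a = (a_1, ..., a_3) in the standard basis. For each basis vector v_i, ℓ(v_i) = <v_i, a> is a linear equation in the a_j's. Collect the n equations into a matrix system V a = ℓ, where row i of V is v_i (expressed in the standard basis). Since V is invertible (lower-triangular with 1s on the diagonal, up to permutation), solve by back-substitution:
  V =
[[1, 1, 0],
 [1, 0, 0],
 [0, 0, 1]]
  V a = (-4, -1, -1)
Solving gives a = (-1, -3, -1).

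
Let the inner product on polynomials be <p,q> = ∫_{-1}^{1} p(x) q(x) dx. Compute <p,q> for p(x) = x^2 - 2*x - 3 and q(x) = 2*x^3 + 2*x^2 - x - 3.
<p,q> = 188/15

Expand the product: p(x)·q(x) = 2*x^5 - 2*x^4 - 11*x^3 - 7*x^2 + 9*x + 9.
∫_{-1}^{1} of each monomial x^k gives [2/(k+1) if k even, 0 if k odd]. Integrating term-by-term (or equivalently evaluating the antiderivative F(x) = x^6/3 - 2*x^5/5 - 11*x^4/4 - 7*x^3/3 + 9*x^2/2 + 9*x at the endpoints):
  F(1) − F(−1) = 167/20 − (-251/60) = 188/15.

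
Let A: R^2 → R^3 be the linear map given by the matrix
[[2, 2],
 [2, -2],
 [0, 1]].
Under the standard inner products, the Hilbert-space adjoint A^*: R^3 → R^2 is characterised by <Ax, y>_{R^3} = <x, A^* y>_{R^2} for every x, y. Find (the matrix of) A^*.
A^* = A^T =
[[2, 2, 0],
 [2, -2, 1]]

For real matrices with standard dot products, the defining identity <Ax, y> = <x, A^* y> gives (Ax)^T y = x^T (A^*) y, i.e. x^T A^T y = x^T (A^*) y. Since this holds for all x, y, we must have A^* = A^T. Therefore
A^* =
[[2, 2, 0],
 [2, -2, 1]].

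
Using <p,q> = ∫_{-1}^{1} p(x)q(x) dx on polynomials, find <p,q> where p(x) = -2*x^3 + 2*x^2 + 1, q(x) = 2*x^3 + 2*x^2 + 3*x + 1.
<p,q> = 286/105

Expand the product: p(x)·q(x) = -4*x^6 - 2*x^4 + 6*x^3 + 4*x^2 + 3*x + 1.
∫_{-1}^{1} of each monomial x^k gives [2/(k+1) if k even, 0 if k odd]. Integrating term-by-term (or equivalently evaluating the antiderivative F(x) = -4*x^7/7 - 2*x^5/5 + 3*x^4/2 + 4*x^3/3 + 3*x^2/2 + x at the endpoints):
  F(1) − F(−1) = 458/105 − (172/105) = 286/105.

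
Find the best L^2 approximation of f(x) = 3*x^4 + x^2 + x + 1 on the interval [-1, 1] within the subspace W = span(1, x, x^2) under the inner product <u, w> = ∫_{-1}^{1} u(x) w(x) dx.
g(x) = 25*x^2/7 + x + 26/35

The best approximation g ∈ W is the orthogonal projection of f onto W. Writing g = a_0 + a_1 x + a_2 x^2, the coefficients solve the normal equations G · a = b where
  G_{ij} = <φ_i, φ_j> and b_i = <f, φ_i>, with φ_0 = 1, φ_1 = x, φ_2 = x^2.
G =
  [2, 0, 2/3]
  [0, 2/3, 0]
  [2/3, 0, 2/5],
b = (58/15, 2/3, 202/105).
Solving gives a_0 = 26/35, a_1 = 1, a_2 = 25/7, so
  g(x) = 25*x^2/7 + x + 26/35.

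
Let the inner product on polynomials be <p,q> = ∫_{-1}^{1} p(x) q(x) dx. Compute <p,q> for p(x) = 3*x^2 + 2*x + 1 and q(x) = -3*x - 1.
<p,q> = -8

Expand the product: p(x)·q(x) = -9*x^3 - 9*x^2 - 5*x - 1.
∫_{-1}^{1} of each monomial x^k gives [2/(k+1) if k even, 0 if k odd]. Integrating term-by-term (or equivalently evaluating the antiderivative F(x) = -9*x^4/4 - 3*x^3 - 5*x^2/2 - x at the endpoints):
  F(1) − F(−1) = -35/4 − (-3/4) = -8.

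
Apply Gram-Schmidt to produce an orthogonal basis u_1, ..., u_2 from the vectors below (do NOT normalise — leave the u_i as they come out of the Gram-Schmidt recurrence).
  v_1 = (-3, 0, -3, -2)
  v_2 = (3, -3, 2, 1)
Orthogonal basis:
  u_1 = (-3, 0, -3, -2)
  u_2 = (15/22, -3, -7/22, -6/11)

Apply the Gram-Schmidt recurrence
  u_1 = v_1
  u_i = v_i − Σ_{j<i} ((v_i · u_j) / (u_j · u_j)) · u_j.

Step by step this gives:
  u_1 = (-3, 0, -3, -2)
  u_2 = (15/22, -3, -7/22, -6/11)

Orthogonality check:
  u_2 · u_1 = 0 (should be 0)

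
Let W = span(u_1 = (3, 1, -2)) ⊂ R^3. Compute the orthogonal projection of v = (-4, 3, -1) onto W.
proj_W(v) = (-3/2, -1/2, 1)

Set up U = [u_1 | ... | u_1] ∈ R^(3×1). The projector onto W = col(U) is P = U (U^T U)^(-1) U^T.
Compute U^T U =
  [14],
and U^T v = (-7).
Solve U^T U · c = U^T v for the coefficients: c = (-1/2). The projection is proj_W(v) = U c.
Check: (v - proj_W(v)) · u_1 = 0  (should be 0).
Result: proj_W(v) = (-3/2, -1/2, 1).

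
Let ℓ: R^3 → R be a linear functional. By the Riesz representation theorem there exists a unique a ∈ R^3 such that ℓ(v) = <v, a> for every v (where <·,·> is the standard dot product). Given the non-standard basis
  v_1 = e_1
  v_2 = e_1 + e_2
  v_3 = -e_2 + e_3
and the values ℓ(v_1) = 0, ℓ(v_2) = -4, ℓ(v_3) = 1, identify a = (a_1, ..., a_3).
a = (0, -4, -3)

Write a = (a_1, ..., a_3) in the standard basis. For each basis vector v_i, ℓ(v_i) = <v_i, a> is a linear equation in the a_j's. Collect the n equations into a matrix system V a = ℓ, where row i of V is v_i (expressed in the standard basis). Since V is invertible (lower-triangular with 1s on the diagonal, up to permutation), solve by back-substitution:
  V =
[[1, 0, 0],
 [1, 1, 0],
 [0, -1, 1]]
  V a = (0, -4, 1)
Solving gives a = (0, -4, -3).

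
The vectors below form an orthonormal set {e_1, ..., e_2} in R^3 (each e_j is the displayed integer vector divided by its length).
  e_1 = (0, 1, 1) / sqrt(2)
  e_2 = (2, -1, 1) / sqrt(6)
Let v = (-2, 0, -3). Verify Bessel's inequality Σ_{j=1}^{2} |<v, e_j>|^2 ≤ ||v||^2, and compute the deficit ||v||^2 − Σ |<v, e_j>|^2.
Σ |<v, e_j>|^2 = 38/3; ||v||^2 = 13; deficit = 1/3

Write each e_j = u_j / sqrt(<u_j, u_j>) where u_j is the displayed integer vector. Then <v, e_j> = <v, u_j> / sqrt(<u_j, u_j>), so |<v, e_j>|^2 = <v, u_j>^2 / <u_j, u_j>.
Coefficients: <v, e_1> = -3/sqrt(2), <v, e_2> = -7/sqrt(6).
Square and sum: Σ |<v, e_j>|^2 = 38/3.
Compute ||v||^2 = v·v = 13.
Deficit = 13 − 38/3 = 1/3 ≥ 0, confirming Bessel's inequality. (The deficit equals ||v − Σ <v,e_j> e_j||^2, the squared distance from v to span{e_j}.)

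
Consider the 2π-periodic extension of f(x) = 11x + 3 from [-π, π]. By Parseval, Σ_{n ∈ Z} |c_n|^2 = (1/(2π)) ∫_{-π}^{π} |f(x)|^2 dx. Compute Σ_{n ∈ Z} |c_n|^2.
Σ |c_n|^2 = 121π^2/3 + 9

Expand and integrate term by term over [-π, π]:
  ∫ (11x)^2 dx = 121·(2π^3/3); ∫ 2·11·(3)·x dx = 0 (odd integrand); ∫ 3^2 dx = 9·2π.
So (1/(2π)) ∫_{-π}^{π} (11x + 3)^2 dx = 121π^2/3 + 9 = 121π^2/3 + 9.
Parseval ⇒ Σ |c_n|^2 = 121π^2/3 + 9.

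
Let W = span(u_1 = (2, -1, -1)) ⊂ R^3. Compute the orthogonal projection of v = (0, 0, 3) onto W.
proj_W(v) = (-1, 1/2, 1/2)

Set up U = [u_1 | ... | u_1] ∈ R^(3×1). The projector onto W = col(U) is P = U (U^T U)^(-1) U^T.
Compute U^T U =
  [6],
and U^T v = (-3).
Solve U^T U · c = U^T v for the coefficients: c = (-1/2). The projection is proj_W(v) = U c.
Check: (v - proj_W(v)) · u_1 = 0  (should be 0).
Result: proj_W(v) = (-1, 1/2, 1/2).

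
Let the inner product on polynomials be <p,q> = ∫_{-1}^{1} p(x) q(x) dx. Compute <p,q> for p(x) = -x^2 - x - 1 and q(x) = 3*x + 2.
<p,q> = -22/3

Expand the product: p(x)·q(x) = -3*x^3 - 5*x^2 - 5*x - 2.
∫_{-1}^{1} of each monomial x^k gives [2/(k+1) if k even, 0 if k odd]. Integrating term-by-term (or equivalently evaluating the antiderivative F(x) = -3*x^4/4 - 5*x^3/3 - 5*x^2/2 - 2*x at the endpoints):
  F(1) − F(−1) = -83/12 − (5/12) = -22/3.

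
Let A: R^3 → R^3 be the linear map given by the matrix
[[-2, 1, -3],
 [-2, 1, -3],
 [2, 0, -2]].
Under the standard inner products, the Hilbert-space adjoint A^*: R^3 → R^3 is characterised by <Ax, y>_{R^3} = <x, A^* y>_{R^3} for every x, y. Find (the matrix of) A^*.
A^* = A^T =
[[-2, -2, 2],
 [1, 1, 0],
 [-3, -3, -2]]

For real matrices with standard dot products, the defining identity <Ax, y> = <x, A^* y> gives (Ax)^T y = x^T (A^*) y, i.e. x^T A^T y = x^T (A^*) y. Since this holds for all x, y, we must have A^* = A^T. Therefore
A^* =
[[-2, -2, 2],
 [1, 1, 0],
 [-3, -3, -2]].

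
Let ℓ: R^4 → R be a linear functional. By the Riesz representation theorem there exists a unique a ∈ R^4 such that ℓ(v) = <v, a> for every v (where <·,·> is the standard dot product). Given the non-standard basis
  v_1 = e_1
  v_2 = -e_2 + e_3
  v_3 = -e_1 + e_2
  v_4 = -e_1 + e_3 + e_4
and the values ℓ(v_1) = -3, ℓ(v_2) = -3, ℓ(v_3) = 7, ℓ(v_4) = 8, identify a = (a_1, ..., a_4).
a = (-3, 4, 1, 4)

Write a = (a_1, ..., a_4) in the standard basis. For each basis vector v_i, ℓ(v_i) = <v_i, a> is a linear equation in the a_j's. Collect the n equations into a matrix system V a = ℓ, where row i of V is v_i (expressed in the standard basis). Since V is invertible (lower-triangular with 1s on the diagonal, up to permutation), solve by back-substitution:
  V =
[[1, 0, 0, 0],
 [0, -1, 1, 0],
 [-1, 1, 0, 0],
 [-1, 0, 1, 1]]
  V a = (-3, -3, 7, 8)
Solving gives a = (-3, 4, 1, 4).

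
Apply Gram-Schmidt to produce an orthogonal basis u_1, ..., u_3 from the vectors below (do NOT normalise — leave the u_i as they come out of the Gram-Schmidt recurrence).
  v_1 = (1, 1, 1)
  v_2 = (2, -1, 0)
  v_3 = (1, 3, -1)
Orthogonal basis:
  u_1 = (1, 1, 1)
  u_2 = (5/3, -4/3, -1/3)
  u_3 = (5/7, 10/7, -15/7)

Apply the Gram-Schmidt recurrence
  u_1 = v_1
  u_i = v_i − Σ_{j<i} ((v_i · u_j) / (u_j · u_j)) · u_j.

Step by step this gives:
  u_1 = (1, 1, 1)
  u_2 = (5/3, -4/3, -1/3)
  u_3 = (5/7, 10/7, -15/7)

Orthogonality check:
  u_2 · u_1 = 0 (should be 0)
  u_3 · u_1 = 0 (should be 0)
  u_3 · u_2 = 0 (should be 0)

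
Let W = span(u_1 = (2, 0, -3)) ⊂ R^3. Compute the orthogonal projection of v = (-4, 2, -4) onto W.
proj_W(v) = (8/13, 0, -12/13)

Set up U = [u_1 | ... | u_1] ∈ R^(3×1). The projector onto W = col(U) is P = U (U^T U)^(-1) U^T.
Compute U^T U =
  [13],
and U^T v = (4).
Solve U^T U · c = U^T v for the coefficients: c = (4/13). The projection is proj_W(v) = U c.
Check: (v - proj_W(v)) · u_1 = 0  (should be 0).
Result: proj_W(v) = (8/13, 0, -12/13).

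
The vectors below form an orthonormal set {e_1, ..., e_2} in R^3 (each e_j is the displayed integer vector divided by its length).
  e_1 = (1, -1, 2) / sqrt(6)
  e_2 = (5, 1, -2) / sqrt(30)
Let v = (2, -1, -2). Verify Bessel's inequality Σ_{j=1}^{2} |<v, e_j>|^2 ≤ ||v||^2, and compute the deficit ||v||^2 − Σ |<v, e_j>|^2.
Σ |<v, e_j>|^2 = 29/5; ||v||^2 = 9; deficit = 16/5

Write each e_j = u_j / sqrt(<u_j, u_j>) where u_j is the displayed integer vector. Then <v, e_j> = <v, u_j> / sqrt(<u_j, u_j>), so |<v, e_j>|^2 = <v, u_j>^2 / <u_j, u_j>.
Coefficients: <v, e_1> = -1/sqrt(6), <v, e_2> = 13/sqrt(30).
Square and sum: Σ |<v, e_j>|^2 = 29/5.
Compute ||v||^2 = v·v = 9.
Deficit = 9 − 29/5 = 16/5 ≥ 0, confirming Bessel's inequality. (The deficit equals ||v − Σ <v,e_j> e_j||^2, the squared distance from v to span{e_j}.)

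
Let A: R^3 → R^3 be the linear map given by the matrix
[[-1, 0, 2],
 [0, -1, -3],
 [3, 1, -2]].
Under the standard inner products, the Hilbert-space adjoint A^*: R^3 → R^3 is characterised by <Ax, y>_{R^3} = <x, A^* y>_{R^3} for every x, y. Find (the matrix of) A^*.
A^* = A^T =
[[-1, 0, 3],
 [0, -1, 1],
 [2, -3, -2]]

For real matrices with standard dot products, the defining identity <Ax, y> = <x, A^* y> gives (Ax)^T y = x^T (A^*) y, i.e. x^T A^T y = x^T (A^*) y. Since this holds for all x, y, we must have A^* = A^T. Therefore
A^* =
[[-1, 0, 3],
 [0, -1, 1],
 [2, -3, -2]].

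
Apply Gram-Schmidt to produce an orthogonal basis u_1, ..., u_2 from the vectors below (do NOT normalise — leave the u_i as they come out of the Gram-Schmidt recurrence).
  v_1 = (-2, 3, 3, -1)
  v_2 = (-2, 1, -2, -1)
Orthogonal basis:
  u_1 = (-2, 3, 3, -1)
  u_2 = (-42/23, 17/23, -52/23, -21/23)

Apply the Gram-Schmidt recurrence
  u_1 = v_1
  u_i = v_i − Σ_{j<i} ((v_i · u_j) / (u_j · u_j)) · u_j.

Step by step this gives:
  u_1 = (-2, 3, 3, -1)
  u_2 = (-42/23, 17/23, -52/23, -21/23)

Orthogonality check:
  u_2 · u_1 = 0 (should be 0)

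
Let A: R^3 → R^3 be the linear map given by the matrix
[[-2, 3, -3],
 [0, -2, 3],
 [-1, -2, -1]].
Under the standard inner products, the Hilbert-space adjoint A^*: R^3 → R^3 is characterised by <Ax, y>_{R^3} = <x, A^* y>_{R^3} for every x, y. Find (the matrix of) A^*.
A^* = A^T =
[[-2, 0, -1],
 [3, -2, -2],
 [-3, 3, -1]]

For real matrices with standard dot products, the defining identity <Ax, y> = <x, A^* y> gives (Ax)^T y = x^T (A^*) y, i.e. x^T A^T y = x^T (A^*) y. Since this holds for all x, y, we must have A^* = A^T. Therefore
A^* =
[[-2, 0, -1],
 [3, -2, -2],
 [-3, 3, -1]].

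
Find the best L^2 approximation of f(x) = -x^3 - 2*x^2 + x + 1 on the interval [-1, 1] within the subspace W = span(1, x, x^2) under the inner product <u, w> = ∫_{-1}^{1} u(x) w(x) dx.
g(x) = -2*x^2 + 2*x/5 + 1

The best approximation g ∈ W is the orthogonal projection of f onto W. Writing g = a_0 + a_1 x + a_2 x^2, the coefficients solve the normal equations G · a = b where
  G_{ij} = <φ_i, φ_j> and b_i = <f, φ_i>, with φ_0 = 1, φ_1 = x, φ_2 = x^2.
G =
  [2, 0, 2/3]
  [0, 2/3, 0]
  [2/3, 0, 2/5],
b = (2/3, 4/15, -2/15).
Solving gives a_0 = 1, a_1 = 2/5, a_2 = -2, so
  g(x) = -2*x^2 + 2*x/5 + 1.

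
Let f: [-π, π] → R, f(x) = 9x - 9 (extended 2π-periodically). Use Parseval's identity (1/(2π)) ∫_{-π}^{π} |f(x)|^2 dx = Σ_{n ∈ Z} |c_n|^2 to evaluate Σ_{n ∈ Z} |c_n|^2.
Σ |c_n|^2 = 27π^2 + 81

Expand and integrate term by term over [-π, π]:
  ∫ (9x)^2 dx = 81·(2π^3/3); ∫ 2·9·(-9)·x dx = 0 (odd integrand); ∫ (-9)^2 dx = 81·2π.
So (1/(2π)) ∫_{-π}^{π} (9x - 9)^2 dx = 81π^2/3 + 81 = 27π^2 + 81.
Parseval ⇒ Σ |c_n|^2 = 27π^2 + 81.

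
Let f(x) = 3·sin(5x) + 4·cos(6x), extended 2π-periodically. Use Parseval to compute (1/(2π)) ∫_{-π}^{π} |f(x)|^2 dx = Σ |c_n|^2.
Σ |c_n|^2 = 25/2

Expand |f|^2 and use orthogonality of {sin(nx), cos(mx)} on [-π, π]:
  ∫_{-π}^{π} sin(nx)^2 dx = π, ∫ cos(mx)^2 dx = π, and cross terms integrate to 0.
So ∫_{-π}^{π} f(x)^2 dx = 3^2 · π + 4^2 · π = (9 + 16)π.
Divide by 2π: (9 + 16)/2 = 25/2.
By Parseval, this equals Σ |c_n|^2.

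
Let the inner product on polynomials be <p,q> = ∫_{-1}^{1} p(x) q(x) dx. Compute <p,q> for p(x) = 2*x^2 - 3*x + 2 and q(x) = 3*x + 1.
<p,q> = -2/3

Expand the product: p(x)·q(x) = 6*x^3 - 7*x^2 + 3*x + 2.
∫_{-1}^{1} of each monomial x^k gives [2/(k+1) if k even, 0 if k odd]. Integrating term-by-term (or equivalently evaluating the antiderivative F(x) = 3*x^4/2 - 7*x^3/3 + 3*x^2/2 + 2*x at the endpoints):
  F(1) − F(−1) = 8/3 − (10/3) = -2/3.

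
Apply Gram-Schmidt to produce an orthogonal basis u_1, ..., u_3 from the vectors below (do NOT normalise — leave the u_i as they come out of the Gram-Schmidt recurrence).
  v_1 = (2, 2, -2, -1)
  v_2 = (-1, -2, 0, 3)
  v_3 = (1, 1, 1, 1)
Orthogonal basis:
  u_1 = (2, 2, -2, -1)
  u_2 = (5/13, -8/13, -18/13, 30/13)
  u_3 = (82/101, 91/101, 129/101, 88/101)

Apply the Gram-Schmidt recurrence
  u_1 = v_1
  u_i = v_i − Σ_{j<i} ((v_i · u_j) / (u_j · u_j)) · u_j.

Step by step this gives:
  u_1 = (2, 2, -2, -1)
  u_2 = (5/13, -8/13, -18/13, 30/13)
  u_3 = (82/101, 91/101, 129/101, 88/101)

Orthogonality check:
  u_2 · u_1 = 0 (should be 0)
  u_3 · u_1 = 0 (should be 0)
  u_3 · u_2 = 0 (should be 0)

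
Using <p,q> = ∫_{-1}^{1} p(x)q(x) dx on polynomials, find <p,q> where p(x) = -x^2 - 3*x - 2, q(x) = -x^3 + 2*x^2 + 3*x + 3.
<p,q> = -334/15

Expand the product: p(x)·q(x) = x^5 + x^4 - 7*x^3 - 16*x^2 - 15*x - 6.
∫_{-1}^{1} of each monomial x^k gives [2/(k+1) if k even, 0 if k odd]. Integrating term-by-term (or equivalently evaluating the antiderivative F(x) = x^6/6 + x^5/5 - 7*x^4/4 - 16*x^3/3 - 15*x^2/2 - 6*x at the endpoints):
  F(1) − F(−1) = -1213/60 − (41/20) = -334/15.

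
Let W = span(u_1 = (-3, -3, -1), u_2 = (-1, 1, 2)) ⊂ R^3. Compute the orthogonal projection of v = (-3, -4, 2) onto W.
proj_W(v) = (-91/22, -53/22, 7/11)

Set up U = [u_1 | ... | u_2] ∈ R^(3×2). The projector onto W = col(U) is P = U (U^T U)^(-1) U^T.
Compute U^T U =
  [19, -2]
  [-2, 6],
and U^T v = (19, 3).
Solve U^T U · c = U^T v for the coefficients: c = (12/11, 19/22). The projection is proj_W(v) = U c.
Check: (v - proj_W(v)) · u_1 = 0  (should be 0).
Check: (v - proj_W(v)) · u_2 = 0  (should be 0).
Result: proj_W(v) = (-91/22, -53/22, 7/11).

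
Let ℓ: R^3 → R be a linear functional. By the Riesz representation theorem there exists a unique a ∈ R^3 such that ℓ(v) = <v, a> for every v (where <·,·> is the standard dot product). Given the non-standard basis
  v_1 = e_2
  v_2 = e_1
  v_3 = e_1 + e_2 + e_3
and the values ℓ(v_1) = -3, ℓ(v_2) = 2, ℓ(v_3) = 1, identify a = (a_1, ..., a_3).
a = (2, -3, 2)

Write a = (a_1, ..., a_3) in the standard basis. For each basis vector v_i, ℓ(v_i) = <v_i, a> is a linear equation in the a_j's. Collect the n equations into a matrix system V a = ℓ, where row i of V is v_i (expressed in the standard basis). Since V is invertible (lower-triangular with 1s on the diagonal, up to permutation), solve by back-substitution:
  V =
[[0, 1, 0],
 [1, 0, 0],
 [1, 1, 1]]
  V a = (-3, 2, 1)
Solving gives a = (2, -3, 2).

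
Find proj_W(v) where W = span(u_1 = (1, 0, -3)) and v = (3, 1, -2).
proj_W(v) = (9/10, 0, -27/10)

Set up U = [u_1 | ... | u_1] ∈ R^(3×1). The projector onto W = col(U) is P = U (U^T U)^(-1) U^T.
Compute U^T U =
  [10],
and U^T v = (9).
Solve U^T U · c = U^T v for the coefficients: c = (9/10). The projection is proj_W(v) = U c.
Check: (v - proj_W(v)) · u_1 = 0  (should be 0).
Result: proj_W(v) = (9/10, 0, -27/10).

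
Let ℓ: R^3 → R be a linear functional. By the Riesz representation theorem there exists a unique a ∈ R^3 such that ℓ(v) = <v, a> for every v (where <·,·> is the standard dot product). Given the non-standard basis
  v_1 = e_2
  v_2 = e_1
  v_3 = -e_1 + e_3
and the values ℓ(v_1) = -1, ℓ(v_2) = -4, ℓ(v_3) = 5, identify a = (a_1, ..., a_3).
a = (-4, -1, 1)

Write a = (a_1, ..., a_3) in the standard basis. For each basis vector v_i, ℓ(v_i) = <v_i, a> is a linear equation in the a_j's. Collect the n equations into a matrix system V a = ℓ, where row i of V is v_i (expressed in the standard basis). Since V is invertible (lower-triangular with 1s on the diagonal, up to permutation), solve by back-substitution:
  V =
[[0, 1, 0],
 [1, 0, 0],
 [-1, 0, 1]]
  V a = (-1, -4, 5)
Solving gives a = (-4, -1, 1).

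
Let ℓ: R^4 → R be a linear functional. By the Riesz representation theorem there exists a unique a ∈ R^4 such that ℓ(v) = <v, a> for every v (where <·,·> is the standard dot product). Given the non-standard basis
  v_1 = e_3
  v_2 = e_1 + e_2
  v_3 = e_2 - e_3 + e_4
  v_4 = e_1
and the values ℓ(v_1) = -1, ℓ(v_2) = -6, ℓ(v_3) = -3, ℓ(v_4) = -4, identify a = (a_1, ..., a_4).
a = (-4, -2, -1, -2)

Write a = (a_1, ..., a_4) in the standard basis. For each basis vector v_i, ℓ(v_i) = <v_i, a> is a linear equation in the a_j's. Collect the n equations into a matrix system V a = ℓ, where row i of V is v_i (expressed in the standard basis). Since V is invertible (lower-triangular with 1s on the diagonal, up to permutation), solve by back-substitution:
  V =
[[0, 0, 1, 0],
 [1, 1, 0, 0],
 [0, 1, -1, 1],
 [1, 0, 0, 0]]
  V a = (-1, -6, -3, -4)
Solving gives a = (-4, -2, -1, -2).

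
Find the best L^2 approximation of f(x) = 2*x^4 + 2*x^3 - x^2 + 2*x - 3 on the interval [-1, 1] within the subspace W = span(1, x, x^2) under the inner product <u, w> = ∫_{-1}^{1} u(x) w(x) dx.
g(x) = 5*x^2/7 + 16*x/5 - 111/35

The best approximation g ∈ W is the orthogonal projection of f onto W. Writing g = a_0 + a_1 x + a_2 x^2, the coefficients solve the normal equations G · a = b where
  G_{ij} = <φ_i, φ_j> and b_i = <f, φ_i>, with φ_0 = 1, φ_1 = x, φ_2 = x^2.
G =
  [2, 0, 2/3]
  [0, 2/3, 0]
  [2/3, 0, 2/5],
b = (-88/15, 32/15, -64/35).
Solving gives a_0 = -111/35, a_1 = 16/5, a_2 = 5/7, so
  g(x) = 5*x^2/7 + 16*x/5 - 111/35.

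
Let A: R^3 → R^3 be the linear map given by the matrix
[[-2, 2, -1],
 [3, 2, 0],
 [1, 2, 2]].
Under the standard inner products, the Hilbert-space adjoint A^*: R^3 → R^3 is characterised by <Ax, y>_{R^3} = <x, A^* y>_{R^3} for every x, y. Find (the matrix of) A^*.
A^* = A^T =
[[-2, 3, 1],
 [2, 2, 2],
 [-1, 0, 2]]

For real matrices with standard dot products, the defining identity <Ax, y> = <x, A^* y> gives (Ax)^T y = x^T (A^*) y, i.e. x^T A^T y = x^T (A^*) y. Since this holds for all x, y, we must have A^* = A^T. Therefore
A^* =
[[-2, 3, 1],
 [2, 2, 2],
 [-1, 0, 2]].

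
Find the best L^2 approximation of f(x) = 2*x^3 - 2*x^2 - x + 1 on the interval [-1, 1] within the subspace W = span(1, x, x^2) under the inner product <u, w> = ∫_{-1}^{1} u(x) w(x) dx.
g(x) = -2*x^2 + x/5 + 1

The best approximation g ∈ W is the orthogonal projection of f onto W. Writing g = a_0 + a_1 x + a_2 x^2, the coefficients solve the normal equations G · a = b where
  G_{ij} = <φ_i, φ_j> and b_i = <f, φ_i>, with φ_0 = 1, φ_1 = x, φ_2 = x^2.
G =
  [2, 0, 2/3]
  [0, 2/3, 0]
  [2/3, 0, 2/5],
b = (2/3, 2/15, -2/15).
Solving gives a_0 = 1, a_1 = 1/5, a_2 = -2, so
  g(x) = -2*x^2 + x/5 + 1.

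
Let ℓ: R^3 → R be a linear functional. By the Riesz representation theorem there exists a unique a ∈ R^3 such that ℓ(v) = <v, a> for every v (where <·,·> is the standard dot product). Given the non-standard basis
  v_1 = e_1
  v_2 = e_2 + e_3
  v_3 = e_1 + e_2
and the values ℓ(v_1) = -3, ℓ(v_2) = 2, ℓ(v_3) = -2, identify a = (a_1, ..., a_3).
a = (-3, 1, 1)

Write a = (a_1, ..., a_3) in the standard basis. For each basis vector v_i, ℓ(v_i) = <v_i, a> is a linear equation in the a_j's. Collect the n equations into a matrix system V a = ℓ, where row i of V is v_i (expressed in the standard basis). Since V is invertible (lower-triangular with 1s on the diagonal, up to permutation), solve by back-substitution:
  V =
[[1, 0, 0],
 [0, 1, 1],
 [1, 1, 0]]
  V a = (-3, 2, -2)
Solving gives a = (-3, 1, 1).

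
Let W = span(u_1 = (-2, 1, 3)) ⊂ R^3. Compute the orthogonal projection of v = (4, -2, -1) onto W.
proj_W(v) = (13/7, -13/14, -39/14)

Set up U = [u_1 | ... | u_1] ∈ R^(3×1). The projector onto W = col(U) is P = U (U^T U)^(-1) U^T.
Compute U^T U =
  [14],
and U^T v = (-13).
Solve U^T U · c = U^T v for the coefficients: c = (-13/14). The projection is proj_W(v) = U c.
Check: (v - proj_W(v)) · u_1 = 0  (should be 0).
Result: proj_W(v) = (13/7, -13/14, -39/14).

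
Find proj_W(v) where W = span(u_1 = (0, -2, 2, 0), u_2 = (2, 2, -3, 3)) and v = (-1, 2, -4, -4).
proj_W(v) = (-52/27, 94/27, -68/27, -26/9)

Set up U = [u_1 | ... | u_2] ∈ R^(4×2). The projector onto W = col(U) is P = U (U^T U)^(-1) U^T.
Compute U^T U =
  [8, -10]
  [-10, 26],
and U^T v = (-12, 2).
Solve U^T U · c = U^T v for the coefficients: c = (-73/27, -26/27). The projection is proj_W(v) = U c.
Check: (v - proj_W(v)) · u_1 = 0  (should be 0).
Check: (v - proj_W(v)) · u_2 = 0  (should be 0).
Result: proj_W(v) = (-52/27, 94/27, -68/27, -26/9).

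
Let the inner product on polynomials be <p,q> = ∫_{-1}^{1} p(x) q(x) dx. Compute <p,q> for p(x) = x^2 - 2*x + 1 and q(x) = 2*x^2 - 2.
<p,q> = -16/5

Expand the product: p(x)·q(x) = 2*x^4 - 4*x^3 + 4*x - 2.
∫_{-1}^{1} of each monomial x^k gives [2/(k+1) if k even, 0 if k odd]. Integrating term-by-term (or equivalently evaluating the antiderivative F(x) = 2*x^5/5 - x^4 + 2*x^2 - 2*x at the endpoints):
  F(1) − F(−1) = -3/5 − (13/5) = -16/5.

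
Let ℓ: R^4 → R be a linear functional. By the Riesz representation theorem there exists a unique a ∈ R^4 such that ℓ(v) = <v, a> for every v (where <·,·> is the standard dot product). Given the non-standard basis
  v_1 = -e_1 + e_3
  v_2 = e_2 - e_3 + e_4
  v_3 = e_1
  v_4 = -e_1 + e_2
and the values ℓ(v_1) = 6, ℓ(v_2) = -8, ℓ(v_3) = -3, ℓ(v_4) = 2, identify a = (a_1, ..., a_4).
a = (-3, -1, 3, -4)

Write a = (a_1, ..., a_4) in the standard basis. For each basis vector v_i, ℓ(v_i) = <v_i, a> is a linear equation in the a_j's. Collect the n equations into a matrix system V a = ℓ, where row i of V is v_i (expressed in the standard basis). Since V is invertible (lower-triangular with 1s on the diagonal, up to permutation), solve by back-substitution:
  V =
[[-1, 0, 1, 0],
 [0, 1, -1, 1],
 [1, 0, 0, 0],
 [-1, 1, 0, 0]]
  V a = (6, -8, -3, 2)
Solving gives a = (-3, -1, 3, -4).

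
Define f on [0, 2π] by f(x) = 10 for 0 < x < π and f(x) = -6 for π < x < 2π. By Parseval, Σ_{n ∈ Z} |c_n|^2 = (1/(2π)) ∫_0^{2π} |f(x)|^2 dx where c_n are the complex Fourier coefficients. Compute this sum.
Σ |c_n|^2 = 68

Parseval equates the L^2 energy of f (normalised by 1/(2π)) with the ℓ^2 sum of its Fourier coefficients: (1/(2π)) ∫_0^{2π} |f|^2 = Σ |c_n|^2.
Compute the left side: (1/(2π)) [∫_0^π 10^2 dx + ∫_π^{2π} (-6)^2 dx] = (1/(2π)) · (100π + 36π) = (100 + 36)/2 = 68.
So Σ_{n ∈ Z} |c_n|^2 = 68.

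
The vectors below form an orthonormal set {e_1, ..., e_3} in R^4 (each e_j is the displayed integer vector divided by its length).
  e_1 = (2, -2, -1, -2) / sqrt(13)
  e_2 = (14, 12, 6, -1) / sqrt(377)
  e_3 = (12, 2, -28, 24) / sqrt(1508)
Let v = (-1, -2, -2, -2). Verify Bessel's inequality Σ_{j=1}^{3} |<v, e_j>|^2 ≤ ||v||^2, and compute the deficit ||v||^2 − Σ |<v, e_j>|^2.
Σ |<v, e_j>|^2 = 144/13; ||v||^2 = 13; deficit = 25/13

Write each e_j = u_j / sqrt(<u_j, u_j>) where u_j is the displayed integer vector. Then <v, e_j> = <v, u_j> / sqrt(<u_j, u_j>), so |<v, e_j>|^2 = <v, u_j>^2 / <u_j, u_j>.
Coefficients: <v, e_1> = 8/sqrt(13), <v, e_2> = -48/sqrt(377), <v, e_3> = -8/sqrt(1508).
Square and sum: Σ |<v, e_j>|^2 = 144/13.
Compute ||v||^2 = v·v = 13.
Deficit = 13 − 144/13 = 25/13 ≥ 0, confirming Bessel's inequality. (The deficit equals ||v − Σ <v,e_j> e_j||^2, the squared distance from v to span{e_j}.)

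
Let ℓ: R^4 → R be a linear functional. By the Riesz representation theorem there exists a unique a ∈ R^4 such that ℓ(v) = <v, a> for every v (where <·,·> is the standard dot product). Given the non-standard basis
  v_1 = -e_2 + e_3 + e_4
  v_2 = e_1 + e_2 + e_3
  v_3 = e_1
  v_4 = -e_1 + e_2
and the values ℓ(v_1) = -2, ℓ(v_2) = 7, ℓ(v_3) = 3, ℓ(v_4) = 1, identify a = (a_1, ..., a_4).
a = (3, 4, 0, 2)

Write a = (a_1, ..., a_4) in the standard basis. For each basis vector v_i, ℓ(v_i) = <v_i, a> is a linear equation in the a_j's. Collect the n equations into a matrix system V a = ℓ, where row i of V is v_i (expressed in the standard basis). Since V is invertible (lower-triangular with 1s on the diagonal, up to permutation), solve by back-substitution:
  V =
[[0, -1, 1, 1],
 [1, 1, 1, 0],
 [1, 0, 0, 0],
 [-1, 1, 0, 0]]
  V a = (-2, 7, 3, 1)
Solving gives a = (3, 4, 0, 2).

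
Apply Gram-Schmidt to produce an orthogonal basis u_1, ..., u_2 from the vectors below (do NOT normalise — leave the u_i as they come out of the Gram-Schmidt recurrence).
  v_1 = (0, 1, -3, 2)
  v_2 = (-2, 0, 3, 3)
Orthogonal basis:
  u_1 = (0, 1, -3, 2)
  u_2 = (-2, 3/14, 33/14, 24/7)

Apply the Gram-Schmidt recurrence
  u_1 = v_1
  u_i = v_i − Σ_{j<i} ((v_i · u_j) / (u_j · u_j)) · u_j.

Step by step this gives:
  u_1 = (0, 1, -3, 2)
  u_2 = (-2, 3/14, 33/14, 24/7)

Orthogonality check:
  u_2 · u_1 = 0 (should be 0)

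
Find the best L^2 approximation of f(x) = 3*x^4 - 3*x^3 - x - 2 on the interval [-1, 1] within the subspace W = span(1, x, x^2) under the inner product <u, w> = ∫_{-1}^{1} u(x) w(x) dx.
g(x) = 18*x^2/7 - 14*x/5 - 79/35

The best approximation g ∈ W is the orthogonal projection of f onto W. Writing g = a_0 + a_1 x + a_2 x^2, the coefficients solve the normal equations G · a = b where
  G_{ij} = <φ_i, φ_j> and b_i = <f, φ_i>, with φ_0 = 1, φ_1 = x, φ_2 = x^2.
G =
  [2, 0, 2/3]
  [0, 2/3, 0]
  [2/3, 0, 2/5],
b = (-14/5, -28/15, -10/21).
Solving gives a_0 = -79/35, a_1 = -14/5, a_2 = 18/7, so
  g(x) = 18*x^2/7 - 14*x/5 - 79/35.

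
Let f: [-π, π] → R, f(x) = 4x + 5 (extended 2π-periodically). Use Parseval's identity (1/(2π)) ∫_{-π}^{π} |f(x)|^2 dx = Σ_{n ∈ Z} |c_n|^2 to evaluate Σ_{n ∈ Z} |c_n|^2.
Σ |c_n|^2 = 16π^2/3 + 25

Expand and integrate term by term over [-π, π]:
  ∫ (4x)^2 dx = 16·(2π^3/3); ∫ 2·4·(5)·x dx = 0 (odd integrand); ∫ 5^2 dx = 25·2π.
So (1/(2π)) ∫_{-π}^{π} (4x + 5)^2 dx = 16π^2/3 + 25 = 16π^2/3 + 25.
Parseval ⇒ Σ |c_n|^2 = 16π^2/3 + 25.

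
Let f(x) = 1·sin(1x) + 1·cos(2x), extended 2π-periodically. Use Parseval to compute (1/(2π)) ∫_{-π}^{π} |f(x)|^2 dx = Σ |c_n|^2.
Σ |c_n|^2 = 1

Expand |f|^2 and use orthogonality of {sin(nx), cos(mx)} on [-π, π]:
  ∫_{-π}^{π} sin(nx)^2 dx = π, ∫ cos(mx)^2 dx = π, and cross terms integrate to 0.
So ∫_{-π}^{π} f(x)^2 dx = 1^2 · π + 1^2 · π = (1 + 1)π.
Divide by 2π: (1 + 1)/2 = 1.
By Parseval, this equals Σ |c_n|^2.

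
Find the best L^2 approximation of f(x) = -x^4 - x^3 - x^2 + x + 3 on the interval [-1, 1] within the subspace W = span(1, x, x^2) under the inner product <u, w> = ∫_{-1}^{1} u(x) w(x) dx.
g(x) = -13*x^2/7 + 2*x/5 + 108/35

The best approximation g ∈ W is the orthogonal projection of f onto W. Writing g = a_0 + a_1 x + a_2 x^2, the coefficients solve the normal equations G · a = b where
  G_{ij} = <φ_i, φ_j> and b_i = <f, φ_i>, with φ_0 = 1, φ_1 = x, φ_2 = x^2.
G =
  [2, 0, 2/3]
  [0, 2/3, 0]
  [2/3, 0, 2/5],
b = (74/15, 4/15, 46/35).
Solving gives a_0 = 108/35, a_1 = 2/5, a_2 = -13/7, so
  g(x) = -13*x^2/7 + 2*x/5 + 108/35.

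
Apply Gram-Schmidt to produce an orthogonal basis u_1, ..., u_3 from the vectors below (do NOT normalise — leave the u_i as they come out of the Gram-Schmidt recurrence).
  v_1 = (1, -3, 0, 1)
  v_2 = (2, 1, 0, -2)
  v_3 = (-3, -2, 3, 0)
Orthogonal basis:
  u_1 = (1, -3, 0, 1)
  u_2 = (25/11, 2/11, 0, -19/11)
  u_3 = (-23/18, -46/45, 3, -161/90)

Apply the Gram-Schmidt recurrence
  u_1 = v_1
  u_i = v_i − Σ_{j<i} ((v_i · u_j) / (u_j · u_j)) · u_j.

Step by step this gives:
  u_1 = (1, -3, 0, 1)
  u_2 = (25/11, 2/11, 0, -19/11)
  u_3 = (-23/18, -46/45, 3, -161/90)

Orthogonality check:
  u_2 · u_1 = 0 (should be 0)
  u_3 · u_1 = 0 (should be 0)
  u_3 · u_2 = 0 (should be 0)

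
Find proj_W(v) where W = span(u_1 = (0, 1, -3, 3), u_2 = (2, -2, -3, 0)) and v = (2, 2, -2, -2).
proj_W(v) = (100/137, -104/137, -138/137, -12/137)

Set up U = [u_1 | ... | u_2] ∈ R^(4×2). The projector onto W = col(U) is P = U (U^T U)^(-1) U^T.
Compute U^T U =
  [19, 7]
  [7, 17],
and U^T v = (2, 6).
Solve U^T U · c = U^T v for the coefficients: c = (-4/137, 50/137). The projection is proj_W(v) = U c.
Check: (v - proj_W(v)) · u_1 = 0  (should be 0).
Check: (v - proj_W(v)) · u_2 = 0  (should be 0).
Result: proj_W(v) = (100/137, -104/137, -138/137, -12/137).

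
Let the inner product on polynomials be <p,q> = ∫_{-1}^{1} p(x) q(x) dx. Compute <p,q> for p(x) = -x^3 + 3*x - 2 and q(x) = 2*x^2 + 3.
<p,q> = -44/3

Expand the product: p(x)·q(x) = -2*x^5 + 3*x^3 - 4*x^2 + 9*x - 6.
∫_{-1}^{1} of each monomial x^k gives [2/(k+1) if k even, 0 if k odd]. Integrating term-by-term (or equivalently evaluating the antiderivative F(x) = -x^6/3 + 3*x^4/4 - 4*x^3/3 + 9*x^2/2 - 6*x at the endpoints):
  F(1) − F(−1) = -29/12 − (49/4) = -44/3.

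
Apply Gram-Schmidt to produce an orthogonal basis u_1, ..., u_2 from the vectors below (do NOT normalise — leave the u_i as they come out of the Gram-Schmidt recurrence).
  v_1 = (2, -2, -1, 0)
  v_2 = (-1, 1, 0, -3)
Orthogonal basis:
  u_1 = (2, -2, -1, 0)
  u_2 = (-1/9, 1/9, -4/9, -3)

Apply the Gram-Schmidt recurrence
  u_1 = v_1
  u_i = v_i − Σ_{j<i} ((v_i · u_j) / (u_j · u_j)) · u_j.

Step by step this gives:
  u_1 = (2, -2, -1, 0)
  u_2 = (-1/9, 1/9, -4/9, -3)

Orthogonality check:
  u_2 · u_1 = 0 (should be 0)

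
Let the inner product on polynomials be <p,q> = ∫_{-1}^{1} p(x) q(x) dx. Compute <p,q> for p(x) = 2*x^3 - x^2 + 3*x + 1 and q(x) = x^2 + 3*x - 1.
<p,q> = 22/3

Expand the product: p(x)·q(x) = 2*x^5 + 5*x^4 - 2*x^3 + 11*x^2 - 1.
∫_{-1}^{1} of each monomial x^k gives [2/(k+1) if k even, 0 if k odd]. Integrating term-by-term (or equivalently evaluating the antiderivative F(x) = x^6/3 + x^5 - x^4/2 + 11*x^3/3 - x at the endpoints):
  F(1) − F(−1) = 7/2 − (-23/6) = 22/3.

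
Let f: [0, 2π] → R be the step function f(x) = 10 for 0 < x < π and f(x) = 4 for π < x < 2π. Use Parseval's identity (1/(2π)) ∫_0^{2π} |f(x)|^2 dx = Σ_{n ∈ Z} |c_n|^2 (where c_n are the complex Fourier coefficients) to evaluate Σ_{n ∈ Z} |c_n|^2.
Σ |c_n|^2 = 58

Parseval equates the L^2 energy of f (normalised by 1/(2π)) with the ℓ^2 sum of its Fourier coefficients: (1/(2π)) ∫_0^{2π} |f|^2 = Σ |c_n|^2.
Compute the left side: (1/(2π)) [∫_0^π 10^2 dx + ∫_π^{2π} 4^2 dx] = (1/(2π)) · (100π + 16π) = (100 + 16)/2 = 58.
So Σ_{n ∈ Z} |c_n|^2 = 58.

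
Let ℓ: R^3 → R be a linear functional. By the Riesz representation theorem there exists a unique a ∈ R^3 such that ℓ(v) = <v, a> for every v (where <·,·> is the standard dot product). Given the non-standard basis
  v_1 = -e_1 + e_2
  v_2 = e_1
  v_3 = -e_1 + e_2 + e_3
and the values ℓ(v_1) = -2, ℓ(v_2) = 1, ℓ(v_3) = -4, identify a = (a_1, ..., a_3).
a = (1, -1, -2)

Write a = (a_1, ..., a_3) in the standard basis. For each basis vector v_i, ℓ(v_i) = <v_i, a> is a linear equation in the a_j's. Collect the n equations into a matrix system V a = ℓ, where row i of V is v_i (expressed in the standard basis). Since V is invertible (lower-triangular with 1s on the diagonal, up to permutation), solve by back-substitution:
  V =
[[-1, 1, 0],
 [1, 0, 0],
 [-1, 1, 1]]
  V a = (-2, 1, -4)
Solving gives a = (1, -1, -2).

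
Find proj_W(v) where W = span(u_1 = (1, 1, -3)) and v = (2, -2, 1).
proj_W(v) = (-3/11, -3/11, 9/11)

Set up U = [u_1 | ... | u_1] ∈ R^(3×1). The projector onto W = col(U) is P = U (U^T U)^(-1) U^T.
Compute U^T U =
  [11],
and U^T v = (-3).
Solve U^T U · c = U^T v for the coefficients: c = (-3/11). The projection is proj_W(v) = U c.
Check: (v - proj_W(v)) · u_1 = 0  (should be 0).
Result: proj_W(v) = (-3/11, -3/11, 9/11).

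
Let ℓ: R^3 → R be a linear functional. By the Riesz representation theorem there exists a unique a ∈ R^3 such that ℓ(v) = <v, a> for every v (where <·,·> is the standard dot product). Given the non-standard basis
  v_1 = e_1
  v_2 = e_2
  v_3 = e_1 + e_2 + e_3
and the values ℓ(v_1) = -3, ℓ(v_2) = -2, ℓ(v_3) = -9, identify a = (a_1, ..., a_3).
a = (-3, -2, -4)

Write a = (a_1, ..., a_3) in the standard basis. For each basis vector v_i, ℓ(v_i) = <v_i, a> is a linear equation in the a_j's. Collect the n equations into a matrix system V a = ℓ, where row i of V is v_i (expressed in the standard basis). Since V is invertible (lower-triangular with 1s on the diagonal, up to permutation), solve by back-substitution:
  V =
[[1, 0, 0],
 [0, 1, 0],
 [1, 1, 1]]
  V a = (-3, -2, -9)
Solving gives a = (-3, -2, -4).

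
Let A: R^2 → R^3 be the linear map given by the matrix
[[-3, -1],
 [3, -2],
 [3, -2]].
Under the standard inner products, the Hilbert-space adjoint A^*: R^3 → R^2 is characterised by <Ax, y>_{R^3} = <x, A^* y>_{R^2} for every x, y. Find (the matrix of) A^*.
A^* = A^T =
[[-3, 3, 3],
 [-1, -2, -2]]

For real matrices with standard dot products, the defining identity <Ax, y> = <x, A^* y> gives (Ax)^T y = x^T (A^*) y, i.e. x^T A^T y = x^T (A^*) y. Since this holds for all x, y, we must have A^* = A^T. Therefore
A^* =
[[-3, 3, 3],
 [-1, -2, -2]].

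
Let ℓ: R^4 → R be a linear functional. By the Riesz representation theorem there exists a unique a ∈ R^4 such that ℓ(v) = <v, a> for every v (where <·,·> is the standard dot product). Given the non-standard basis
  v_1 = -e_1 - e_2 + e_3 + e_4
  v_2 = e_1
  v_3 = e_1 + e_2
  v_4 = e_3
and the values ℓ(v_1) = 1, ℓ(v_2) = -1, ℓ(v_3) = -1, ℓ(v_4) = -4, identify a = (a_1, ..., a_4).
a = (-1, 0, -4, 4)

Write a = (a_1, ..., a_4) in the standard basis. For each basis vector v_i, ℓ(v_i) = <v_i, a> is a linear equation in the a_j's. Collect the n equations into a matrix system V a = ℓ, where row i of V is v_i (expressed in the standard basis). Since V is invertible (lower-triangular with 1s on the diagonal, up to permutation), solve by back-substitution:
  V =
[[-1, -1, 1, 1],
 [1, 0, 0, 0],
 [1, 1, 0, 0],
 [0, 0, 1, 0]]
  V a = (1, -1, -1, -4)
Solving gives a = (-1, 0, -4, 4).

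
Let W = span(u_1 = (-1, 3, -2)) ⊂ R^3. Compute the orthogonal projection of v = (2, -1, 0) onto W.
proj_W(v) = (5/14, -15/14, 5/7)

Set up U = [u_1 | ... | u_1] ∈ R^(3×1). The projector onto W = col(U) is P = U (U^T U)^(-1) U^T.
Compute U^T U =
  [14],
and U^T v = (-5).
Solve U^T U · c = U^T v for the coefficients: c = (-5/14). The projection is proj_W(v) = U c.
Check: (v - proj_W(v)) · u_1 = 0  (should be 0).
Result: proj_W(v) = (5/14, -15/14, 5/7).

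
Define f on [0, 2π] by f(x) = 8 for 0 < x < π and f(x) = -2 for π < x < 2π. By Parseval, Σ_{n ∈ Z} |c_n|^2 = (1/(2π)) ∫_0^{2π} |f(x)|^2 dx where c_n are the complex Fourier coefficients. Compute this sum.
Σ |c_n|^2 = 34

Parseval equates the L^2 energy of f (normalised by 1/(2π)) with the ℓ^2 sum of its Fourier coefficients: (1/(2π)) ∫_0^{2π} |f|^2 = Σ |c_n|^2.
Compute the left side: (1/(2π)) [∫_0^π 8^2 dx + ∫_π^{2π} (-2)^2 dx] = (1/(2π)) · (64π + 4π) = (64 + 4)/2 = 34.
So Σ_{n ∈ Z} |c_n|^2 = 34.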